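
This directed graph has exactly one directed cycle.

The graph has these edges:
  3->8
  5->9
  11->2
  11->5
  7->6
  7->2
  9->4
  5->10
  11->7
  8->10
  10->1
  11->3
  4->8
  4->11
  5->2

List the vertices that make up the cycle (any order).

DFS with gray/black marking from 11:
11 gray
  7 gray
    2 gray
    2 black
    6 gray
    6 black
  7 black
  11→2: 2 black — skip
  3 gray
    8 gray
      10 gray
        1 gray
        1 black
      10 black
    8 black
  3 black
  5 gray
    5→10: 10 black — skip
    5→2: 2 black — skip
    9 gray
      4 gray
        4→8: 8 black — skip
        4→11: 11 is gray → back edge
Back edge closes the cycle 11 → 5 → 9 → 4 → 11; its vertices are {4, 5, 9, 11}.

4, 5, 9, 11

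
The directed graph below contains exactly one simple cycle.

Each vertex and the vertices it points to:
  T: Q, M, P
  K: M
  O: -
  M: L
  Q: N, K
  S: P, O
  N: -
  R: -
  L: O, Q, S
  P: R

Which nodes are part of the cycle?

DFS with gray/black marking from M:
M gray
  L gray
    O gray
    O black
    Q gray
      N gray
      N black
      K gray
        K→M: M is gray → back edge
Back edge closes the cycle M → L → Q → K → M; its vertices are {K, L, M, Q}.

K, L, M, Q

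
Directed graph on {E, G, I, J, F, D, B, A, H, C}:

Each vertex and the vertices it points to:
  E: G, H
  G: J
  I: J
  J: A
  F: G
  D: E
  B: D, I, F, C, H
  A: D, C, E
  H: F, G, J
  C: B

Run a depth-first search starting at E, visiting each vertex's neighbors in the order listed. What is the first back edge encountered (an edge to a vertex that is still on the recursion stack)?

DFS from E (visiting each vertex's neighbors in the order listed); mark gray on enter, black on exit:
E gray
  G gray
    J gray
      A gray
        D gray
          D→E: E is gray → back edge
First back edge: D → E.

D→E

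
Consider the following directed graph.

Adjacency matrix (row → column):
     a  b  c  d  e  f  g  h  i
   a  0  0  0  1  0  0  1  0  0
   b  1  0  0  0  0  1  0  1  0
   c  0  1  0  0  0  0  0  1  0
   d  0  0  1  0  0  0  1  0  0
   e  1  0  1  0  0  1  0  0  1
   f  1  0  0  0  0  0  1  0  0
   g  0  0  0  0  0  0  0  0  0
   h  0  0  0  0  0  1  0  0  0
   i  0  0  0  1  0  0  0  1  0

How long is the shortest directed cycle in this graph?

4

For each vertex v, BFS finds the shortest path from v back to v.
The shortest such closed walk is c → b → a → d → c, length 4.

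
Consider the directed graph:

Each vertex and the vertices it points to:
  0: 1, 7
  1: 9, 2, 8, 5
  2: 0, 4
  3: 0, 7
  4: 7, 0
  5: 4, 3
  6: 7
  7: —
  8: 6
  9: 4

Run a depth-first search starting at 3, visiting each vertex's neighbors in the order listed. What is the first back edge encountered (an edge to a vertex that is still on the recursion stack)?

4->0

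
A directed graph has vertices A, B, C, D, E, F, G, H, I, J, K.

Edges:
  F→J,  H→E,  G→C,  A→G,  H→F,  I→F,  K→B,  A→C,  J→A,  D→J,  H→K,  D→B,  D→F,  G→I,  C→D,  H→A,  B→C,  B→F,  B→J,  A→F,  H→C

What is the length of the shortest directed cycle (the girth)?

3

For each vertex v, BFS finds the shortest path from v back to v.
The shortest such closed walk is A → F → J → A, length 3.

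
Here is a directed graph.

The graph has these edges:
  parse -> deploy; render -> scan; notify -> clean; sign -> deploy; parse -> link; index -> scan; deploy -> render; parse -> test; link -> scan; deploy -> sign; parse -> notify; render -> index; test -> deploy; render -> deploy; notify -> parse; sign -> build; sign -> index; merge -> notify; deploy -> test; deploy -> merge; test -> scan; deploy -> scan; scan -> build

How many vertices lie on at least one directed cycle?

7

A vertex is on a directed cycle iff it belongs to a strongly connected component of size ≥ 2 (or has a self-loop).
The vertices on cycles are {sign, test, merge, parse, deploy, notify, render} — 7 in total.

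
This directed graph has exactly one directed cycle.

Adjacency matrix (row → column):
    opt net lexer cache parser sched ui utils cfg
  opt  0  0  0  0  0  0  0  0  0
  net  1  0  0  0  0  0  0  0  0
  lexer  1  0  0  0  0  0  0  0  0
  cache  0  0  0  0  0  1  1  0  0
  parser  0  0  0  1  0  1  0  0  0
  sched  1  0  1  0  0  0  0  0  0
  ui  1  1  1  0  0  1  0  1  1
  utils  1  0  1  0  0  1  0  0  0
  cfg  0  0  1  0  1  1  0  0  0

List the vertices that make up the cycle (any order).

ui, cfg, cache, parser

DFS with gray/black marking from parser:
parser gray
  cache gray
    sched gray
      opt gray
      opt black
      lexer gray
        lexer→opt: opt black — skip
      lexer black
    sched black
    ui gray
      utils gray
        utils→lexer: lexer black — skip
        utils→sched: sched black — skip
        utils→opt: opt black — skip
      utils black
      ui→opt: opt black — skip
      ui→lexer: lexer black — skip
      cfg gray
        cfg→lexer: lexer black — skip
        cfg→sched: sched black — skip
        cfg→parser: parser is gray → back edge
Back edge closes the cycle parser → cache → ui → cfg → parser; its vertices are {ui, cfg, cache, parser}.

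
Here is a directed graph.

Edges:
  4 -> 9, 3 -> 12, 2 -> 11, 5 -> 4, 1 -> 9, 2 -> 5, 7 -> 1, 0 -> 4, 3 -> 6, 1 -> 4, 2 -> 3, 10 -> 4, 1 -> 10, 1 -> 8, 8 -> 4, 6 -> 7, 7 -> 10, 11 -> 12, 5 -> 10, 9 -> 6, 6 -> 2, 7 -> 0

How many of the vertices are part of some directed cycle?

A vertex is on a directed cycle iff it belongs to a strongly connected component of size ≥ 2 (or has a self-loop).
The vertices on cycles are {0, 1, 2, 3, 4, 5, 6, 7, 8, 9, 10} — 11 in total.

11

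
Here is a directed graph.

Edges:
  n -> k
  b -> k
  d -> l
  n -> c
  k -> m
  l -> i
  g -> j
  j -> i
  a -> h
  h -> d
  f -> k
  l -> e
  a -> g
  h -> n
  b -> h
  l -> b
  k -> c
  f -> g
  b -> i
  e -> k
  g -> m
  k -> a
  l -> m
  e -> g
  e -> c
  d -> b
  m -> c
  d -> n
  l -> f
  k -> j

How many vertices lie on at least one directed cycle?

9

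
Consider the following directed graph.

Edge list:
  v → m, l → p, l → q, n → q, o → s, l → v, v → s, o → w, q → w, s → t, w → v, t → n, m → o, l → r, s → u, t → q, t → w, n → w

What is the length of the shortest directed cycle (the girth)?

4

For each vertex v, BFS finds the shortest path from v back to v.
The shortest such closed walk is v → s → t → w → v, length 4.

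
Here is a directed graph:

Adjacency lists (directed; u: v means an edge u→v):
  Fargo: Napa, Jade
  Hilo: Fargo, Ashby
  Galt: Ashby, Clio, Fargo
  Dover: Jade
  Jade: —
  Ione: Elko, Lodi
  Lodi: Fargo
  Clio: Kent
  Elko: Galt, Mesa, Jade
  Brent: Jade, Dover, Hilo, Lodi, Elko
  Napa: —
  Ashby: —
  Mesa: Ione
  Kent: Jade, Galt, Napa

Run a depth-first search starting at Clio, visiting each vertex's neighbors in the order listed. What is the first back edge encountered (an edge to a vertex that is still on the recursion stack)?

Galt→Clio

DFS from Clio (visiting each vertex's neighbors in the order listed); mark gray on enter, black on exit:
Clio gray
  Kent gray
    Jade gray
    Jade black
    Galt gray
      Ashby gray
      Ashby black
      Galt→Clio: Clio is gray → back edge
First back edge: Galt → Clio.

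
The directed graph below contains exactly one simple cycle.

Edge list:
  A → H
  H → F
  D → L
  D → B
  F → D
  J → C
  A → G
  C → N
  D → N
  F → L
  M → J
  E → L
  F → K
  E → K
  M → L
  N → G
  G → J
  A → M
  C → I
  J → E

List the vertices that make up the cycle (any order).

C, G, J, N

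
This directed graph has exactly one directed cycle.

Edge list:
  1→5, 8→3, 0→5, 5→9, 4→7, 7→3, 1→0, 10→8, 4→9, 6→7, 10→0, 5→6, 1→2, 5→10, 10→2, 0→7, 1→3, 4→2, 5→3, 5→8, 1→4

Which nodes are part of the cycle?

DFS with gray/black marking from 5:
5 gray
  9 gray
  9 black
  10 gray
    0 gray
      7 gray
        3 gray
        3 black
      7 black
      0→5: 5 is gray → back edge
Back edge closes the cycle 5 → 10 → 0 → 5; its vertices are {0, 5, 10}.

0, 5, 10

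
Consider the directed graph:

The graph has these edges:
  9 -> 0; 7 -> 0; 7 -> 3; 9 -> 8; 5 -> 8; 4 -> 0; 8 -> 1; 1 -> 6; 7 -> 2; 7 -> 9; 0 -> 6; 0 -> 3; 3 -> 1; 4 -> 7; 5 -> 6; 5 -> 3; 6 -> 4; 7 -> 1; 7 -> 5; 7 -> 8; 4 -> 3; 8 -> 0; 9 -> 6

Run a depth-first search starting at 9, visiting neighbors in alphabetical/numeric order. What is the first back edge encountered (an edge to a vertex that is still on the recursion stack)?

4->0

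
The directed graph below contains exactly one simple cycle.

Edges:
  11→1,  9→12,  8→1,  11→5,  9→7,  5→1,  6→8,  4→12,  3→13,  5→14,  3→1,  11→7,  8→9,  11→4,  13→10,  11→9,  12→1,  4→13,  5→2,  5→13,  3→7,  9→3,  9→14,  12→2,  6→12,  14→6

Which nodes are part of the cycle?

DFS with gray/black marking from 9:
9 gray
  7 gray
  7 black
  14 gray
    6 gray
      8 gray
        1 gray
        1 black
        8→9: 9 is gray → back edge
Back edge closes the cycle 9 → 14 → 6 → 8 → 9; its vertices are {6, 8, 9, 14}.

6, 8, 9, 14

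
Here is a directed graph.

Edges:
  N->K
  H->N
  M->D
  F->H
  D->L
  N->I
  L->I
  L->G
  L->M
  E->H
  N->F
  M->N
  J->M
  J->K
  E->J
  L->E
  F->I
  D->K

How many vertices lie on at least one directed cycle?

8

A vertex is on a directed cycle iff it belongs to a strongly connected component of size ≥ 2 (or has a self-loop).
The vertices on cycles are {D, E, F, H, J, L, M, N} — 8 in total.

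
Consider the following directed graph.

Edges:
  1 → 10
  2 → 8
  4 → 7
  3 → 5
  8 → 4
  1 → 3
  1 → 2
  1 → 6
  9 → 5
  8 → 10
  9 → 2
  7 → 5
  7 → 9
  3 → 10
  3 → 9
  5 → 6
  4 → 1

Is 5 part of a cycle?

No

5 lies on a cycle iff there is a path from 5 back to itself.
Exploring from 5, it never reaches itself; equivalently, its strongly connected component is a singleton.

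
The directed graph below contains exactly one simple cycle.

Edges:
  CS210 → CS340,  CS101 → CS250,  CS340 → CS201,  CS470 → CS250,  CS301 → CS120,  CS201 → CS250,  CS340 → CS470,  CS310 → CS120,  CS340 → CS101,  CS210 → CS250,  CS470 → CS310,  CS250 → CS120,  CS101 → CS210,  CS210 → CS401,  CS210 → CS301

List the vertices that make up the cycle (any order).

CS101, CS210, CS340

DFS with gray/black marking from CS210:
CS210 gray
  CS401 gray
  CS401 black
  CS250 gray
    CS120 gray
    CS120 black
  CS250 black
  CS340 gray
    CS201 gray
      CS201→CS250: CS250 black — skip
    CS201 black
    CS101 gray
      CS101→CS210: CS210 is gray → back edge
Back edge closes the cycle CS210 → CS340 → CS101 → CS210; its vertices are {CS101, CS210, CS340}.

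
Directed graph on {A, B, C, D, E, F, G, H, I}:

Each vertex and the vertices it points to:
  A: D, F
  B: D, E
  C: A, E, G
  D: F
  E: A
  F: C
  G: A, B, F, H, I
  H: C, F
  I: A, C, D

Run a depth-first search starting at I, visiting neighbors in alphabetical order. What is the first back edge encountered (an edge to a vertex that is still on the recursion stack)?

C→A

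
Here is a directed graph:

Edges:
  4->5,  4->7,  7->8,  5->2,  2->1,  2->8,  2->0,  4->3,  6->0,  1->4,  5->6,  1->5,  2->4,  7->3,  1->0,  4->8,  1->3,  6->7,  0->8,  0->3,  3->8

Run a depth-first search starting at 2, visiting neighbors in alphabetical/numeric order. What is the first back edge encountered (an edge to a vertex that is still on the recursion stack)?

5->2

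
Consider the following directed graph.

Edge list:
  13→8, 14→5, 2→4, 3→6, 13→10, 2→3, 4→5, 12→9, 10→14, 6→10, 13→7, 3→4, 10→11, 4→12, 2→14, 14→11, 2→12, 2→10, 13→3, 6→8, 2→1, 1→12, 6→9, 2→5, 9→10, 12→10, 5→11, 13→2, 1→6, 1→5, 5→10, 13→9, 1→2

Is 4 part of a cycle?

No

4 lies on a cycle iff there is a path from 4 back to itself.
Exploring from 4, it never reaches itself; equivalently, its strongly connected component is a singleton.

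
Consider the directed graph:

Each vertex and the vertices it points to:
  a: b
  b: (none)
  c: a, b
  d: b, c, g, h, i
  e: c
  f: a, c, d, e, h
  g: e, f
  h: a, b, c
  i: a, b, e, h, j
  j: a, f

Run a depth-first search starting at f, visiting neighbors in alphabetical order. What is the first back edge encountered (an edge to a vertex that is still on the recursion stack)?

DFS from f (visiting neighbors in alphabetical order); mark gray on enter, black on exit:
f gray
  a gray
    b gray
    b black
  a black
  c gray
    c→a: a black — skip
    c→b: b black — skip
  c black
  d gray
    d→b: b black — skip
    d→c: c black — skip
    g gray
      e gray
        e→c: c black — skip
      e black
      g→f: f is gray → back edge
First back edge: g → f.

g→f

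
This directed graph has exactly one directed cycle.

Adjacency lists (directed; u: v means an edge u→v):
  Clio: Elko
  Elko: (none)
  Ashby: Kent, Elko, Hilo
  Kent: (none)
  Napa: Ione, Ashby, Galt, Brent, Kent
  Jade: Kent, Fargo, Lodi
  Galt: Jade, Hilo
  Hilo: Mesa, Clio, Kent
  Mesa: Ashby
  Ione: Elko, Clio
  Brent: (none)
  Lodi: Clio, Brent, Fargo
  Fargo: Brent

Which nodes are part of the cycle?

Hilo, Mesa, Ashby

DFS with gray/black marking from Ashby:
Ashby gray
  Kent gray
  Kent black
  Elko gray
  Elko black
  Hilo gray
    Mesa gray
      Mesa→Ashby: Ashby is gray → back edge
Back edge closes the cycle Ashby → Hilo → Mesa → Ashby; its vertices are {Hilo, Mesa, Ashby}.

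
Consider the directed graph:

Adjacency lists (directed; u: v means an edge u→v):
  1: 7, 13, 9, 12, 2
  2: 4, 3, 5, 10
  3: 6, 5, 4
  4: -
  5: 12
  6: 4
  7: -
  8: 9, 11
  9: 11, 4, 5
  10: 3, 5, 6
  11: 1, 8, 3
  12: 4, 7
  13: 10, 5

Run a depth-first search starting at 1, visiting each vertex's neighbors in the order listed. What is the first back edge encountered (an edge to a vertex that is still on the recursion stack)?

11->1

DFS from 1 (visiting each vertex's neighbors in the order listed); mark gray on enter, black on exit:
1 gray
  7 gray
  7 black
  13 gray
    10 gray
      3 gray
        6 gray
          4 gray
          4 black
        6 black
        5 gray
          12 gray
            12→4: 4 black — skip
            12→7: 7 black — skip
          12 black
        5 black
        3→4: 4 black — skip
      3 black
      10→5: 5 black — skip
      10→6: 6 black — skip
    10 black
    13→5: 5 black — skip
  13 black
  9 gray
    11 gray
      11→1: 1 is gray → back edge
First back edge: 11 → 1.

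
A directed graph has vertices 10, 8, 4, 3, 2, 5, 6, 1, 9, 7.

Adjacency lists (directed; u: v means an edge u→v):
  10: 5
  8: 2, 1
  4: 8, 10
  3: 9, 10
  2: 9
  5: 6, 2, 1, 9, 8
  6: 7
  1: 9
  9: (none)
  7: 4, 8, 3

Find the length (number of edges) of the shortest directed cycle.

5

For each vertex v, BFS finds the shortest path from v back to v.
The shortest such closed walk is 6 → 7 → 3 → 10 → 5 → 6, length 5.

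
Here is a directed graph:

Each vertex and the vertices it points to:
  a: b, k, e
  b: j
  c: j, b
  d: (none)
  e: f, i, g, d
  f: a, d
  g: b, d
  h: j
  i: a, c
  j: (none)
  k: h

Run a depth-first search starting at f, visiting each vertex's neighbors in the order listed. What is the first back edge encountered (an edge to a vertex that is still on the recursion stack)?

DFS from f (visiting each vertex's neighbors in the order listed); mark gray on enter, black on exit:
f gray
  a gray
    b gray
      j gray
      j black
    b black
    k gray
      h gray
        h→j: j black — skip
      h black
    k black
    e gray
      e→f: f is gray → back edge
First back edge: e → f.

e->f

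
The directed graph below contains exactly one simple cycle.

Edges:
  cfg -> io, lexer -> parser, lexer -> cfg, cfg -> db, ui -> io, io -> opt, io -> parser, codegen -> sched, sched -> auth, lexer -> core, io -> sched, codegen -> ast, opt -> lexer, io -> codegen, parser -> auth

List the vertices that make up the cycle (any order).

io, cfg, opt, lexer

DFS with gray/black marking from io:
io gray
  parser gray
    auth gray
    auth black
  parser black
  codegen gray
    ast gray
    ast black
    sched gray
      sched→auth: auth black — skip
    sched black
  codegen black
  io→sched: sched black — skip
  opt gray
    lexer gray
      core gray
      core black
      cfg gray
        db gray
        db black
        cfg→io: io is gray → back edge
Back edge closes the cycle io → opt → lexer → cfg → io; its vertices are {io, cfg, opt, lexer}.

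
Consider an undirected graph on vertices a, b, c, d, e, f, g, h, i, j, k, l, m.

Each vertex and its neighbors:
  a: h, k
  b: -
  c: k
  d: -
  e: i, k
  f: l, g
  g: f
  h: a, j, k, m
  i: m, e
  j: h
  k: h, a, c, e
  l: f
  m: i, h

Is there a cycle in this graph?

DFS, tracking each vertex's parent; an edge to a visited non-parent vertex closes a cycle.
Start from m:
visit m (parent –)
  visit i (parent m)
    i–m: parent, skip
    visit e (parent i)
      e–i: parent, skip
      visit k (parent e)
        visit h (parent k)
          visit a (parent h)
            a–h: parent, skip
            a–k: k visited and ≠ parent → cycle
Cycle: k – h – a – k.

Yes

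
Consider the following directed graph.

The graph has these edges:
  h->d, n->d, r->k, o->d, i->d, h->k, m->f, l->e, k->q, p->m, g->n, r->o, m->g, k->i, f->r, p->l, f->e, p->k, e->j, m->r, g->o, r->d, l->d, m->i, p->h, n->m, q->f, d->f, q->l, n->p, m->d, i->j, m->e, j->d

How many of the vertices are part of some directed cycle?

A vertex is on a directed cycle iff it belongs to a strongly connected component of size ≥ 2 (or has a self-loop).
The vertices on cycles are {d, e, f, g, i, j, k, l, m, n, o, p, q, r} — 14 in total.

14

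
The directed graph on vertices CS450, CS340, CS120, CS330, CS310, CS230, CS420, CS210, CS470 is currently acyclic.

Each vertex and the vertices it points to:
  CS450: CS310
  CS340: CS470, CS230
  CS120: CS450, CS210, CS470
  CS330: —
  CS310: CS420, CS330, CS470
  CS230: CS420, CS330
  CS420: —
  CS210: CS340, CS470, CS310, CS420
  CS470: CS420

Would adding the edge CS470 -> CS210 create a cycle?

Yes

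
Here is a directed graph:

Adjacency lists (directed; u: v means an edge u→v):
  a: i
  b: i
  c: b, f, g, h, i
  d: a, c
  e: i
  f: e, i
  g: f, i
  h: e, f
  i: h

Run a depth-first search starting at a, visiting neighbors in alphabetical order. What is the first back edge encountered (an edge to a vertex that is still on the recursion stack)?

e→i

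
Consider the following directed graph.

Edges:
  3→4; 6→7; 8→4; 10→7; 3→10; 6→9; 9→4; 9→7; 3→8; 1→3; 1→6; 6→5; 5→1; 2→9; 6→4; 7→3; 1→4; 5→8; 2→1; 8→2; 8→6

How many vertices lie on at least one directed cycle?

9

A vertex is on a directed cycle iff it belongs to a strongly connected component of size ≥ 2 (or has a self-loop).
The vertices on cycles are {1, 2, 3, 5, 6, 7, 8, 9, 10} — 9 in total.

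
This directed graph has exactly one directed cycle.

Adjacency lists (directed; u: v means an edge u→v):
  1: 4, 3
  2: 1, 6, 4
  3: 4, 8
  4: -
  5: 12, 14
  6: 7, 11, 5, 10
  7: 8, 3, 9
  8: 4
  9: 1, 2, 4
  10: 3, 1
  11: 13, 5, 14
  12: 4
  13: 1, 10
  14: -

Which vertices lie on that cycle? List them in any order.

DFS with gray/black marking from 6:
6 gray
  7 gray
    8 gray
      4 gray
      4 black
    8 black
    3 gray
      3→4: 4 black — skip
      3→8: 8 black — skip
    3 black
    9 gray
      1 gray
        1→4: 4 black — skip
        1→3: 3 black — skip
      1 black
      2 gray
        2→1: 1 black — skip
        2→6: 6 is gray → back edge
Back edge closes the cycle 6 → 7 → 9 → 2 → 6; its vertices are {2, 6, 7, 9}.

2, 6, 7, 9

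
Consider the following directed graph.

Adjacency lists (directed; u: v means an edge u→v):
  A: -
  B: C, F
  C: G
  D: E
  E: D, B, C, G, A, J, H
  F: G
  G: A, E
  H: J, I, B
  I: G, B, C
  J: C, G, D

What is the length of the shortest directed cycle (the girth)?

2

For each vertex v, BFS finds the shortest path from v back to v.
The shortest such closed walk is E → G → E, length 2.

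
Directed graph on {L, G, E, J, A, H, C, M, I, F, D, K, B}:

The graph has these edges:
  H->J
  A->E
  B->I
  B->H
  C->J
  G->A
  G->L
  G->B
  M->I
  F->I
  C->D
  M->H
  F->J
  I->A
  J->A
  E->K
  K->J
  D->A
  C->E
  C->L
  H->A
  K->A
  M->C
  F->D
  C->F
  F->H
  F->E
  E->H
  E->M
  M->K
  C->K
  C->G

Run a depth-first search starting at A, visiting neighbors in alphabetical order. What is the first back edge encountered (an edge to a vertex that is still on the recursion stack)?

DFS from A (visiting neighbors in alphabetical order); mark gray on enter, black on exit:
A gray
  E gray
    H gray
      H→A: A is gray → back edge
First back edge: H → A.

H→A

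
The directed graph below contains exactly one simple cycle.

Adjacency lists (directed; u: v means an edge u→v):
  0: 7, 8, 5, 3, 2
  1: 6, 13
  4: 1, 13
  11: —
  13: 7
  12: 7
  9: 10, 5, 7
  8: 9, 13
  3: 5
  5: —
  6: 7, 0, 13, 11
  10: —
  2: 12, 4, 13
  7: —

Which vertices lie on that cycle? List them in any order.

0, 1, 2, 4, 6

DFS with gray/black marking from 6:
6 gray
  7 gray
  7 black
  0 gray
    0→7: 7 black — skip
    8 gray
      9 gray
        10 gray
        10 black
        5 gray
        5 black
        9→7: 7 black — skip
      9 black
      13 gray
        13→7: 7 black — skip
      13 black
    8 black
    0→5: 5 black — skip
    3 gray
      3→5: 5 black — skip
    3 black
    2 gray
      12 gray
        12→7: 7 black — skip
      12 black
      4 gray
        1 gray
          1→6: 6 is gray → back edge
Back edge closes the cycle 6 → 0 → 2 → 4 → 1 → 6; its vertices are {0, 1, 2, 4, 6}.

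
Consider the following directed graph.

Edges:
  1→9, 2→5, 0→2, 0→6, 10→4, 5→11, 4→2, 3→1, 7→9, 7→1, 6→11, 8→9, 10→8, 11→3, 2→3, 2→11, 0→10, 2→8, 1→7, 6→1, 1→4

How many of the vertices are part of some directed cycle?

7

A vertex is on a directed cycle iff it belongs to a strongly connected component of size ≥ 2 (or has a self-loop).
The vertices on cycles are {1, 2, 3, 4, 5, 7, 11} — 7 in total.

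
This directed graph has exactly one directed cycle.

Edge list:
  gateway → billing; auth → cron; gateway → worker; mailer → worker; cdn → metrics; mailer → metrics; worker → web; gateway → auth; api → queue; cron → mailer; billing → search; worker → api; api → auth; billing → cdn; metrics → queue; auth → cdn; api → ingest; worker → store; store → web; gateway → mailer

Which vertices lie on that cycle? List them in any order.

DFS with gray/black marking from worker:
worker gray
  api gray
    queue gray
    queue black
    ingest gray
    ingest black
    auth gray
      cron gray
        mailer gray
          mailer→worker: worker is gray → back edge
Back edge closes the cycle worker → api → auth → cron → mailer → worker; its vertices are {api, auth, cron, mailer, worker}.

api, auth, cron, mailer, worker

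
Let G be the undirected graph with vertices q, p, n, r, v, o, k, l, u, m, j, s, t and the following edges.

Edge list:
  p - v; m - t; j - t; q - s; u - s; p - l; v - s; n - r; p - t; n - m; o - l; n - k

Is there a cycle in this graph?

DFS, tracking each vertex's parent; an edge to a visited non-parent vertex closes a cycle.
Start from k:
visit k (parent –)
  visit n (parent k)
    n–k: parent, skip
    visit r (parent n)
      r–n: parent, skip
    visit m (parent n)
      m–n: parent, skip
      visit t (parent m)
        visit p (parent t)
          visit l (parent p)
            visit o (parent l)
              o–l: parent, skip
            l–p: parent, skip
          visit v (parent p)
            v–p: parent, skip
            visit s (parent v)
              visit u (parent s)
                u–s: parent, skip
              visit q (parent s)
                q–s: parent, skip
              s–v: parent, skip
          p–t: parent, skip
        visit j (parent t)
          j–t: parent, skip
        t–m: parent, skip
No non-parent visited neighbor found — the graph is a forest.

No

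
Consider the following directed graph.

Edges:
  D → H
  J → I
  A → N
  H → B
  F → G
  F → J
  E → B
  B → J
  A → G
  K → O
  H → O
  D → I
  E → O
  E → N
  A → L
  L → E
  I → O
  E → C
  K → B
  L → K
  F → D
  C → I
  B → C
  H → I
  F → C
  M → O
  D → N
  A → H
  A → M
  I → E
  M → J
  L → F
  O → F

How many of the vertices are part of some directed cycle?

A vertex is on a directed cycle iff it belongs to a strongly connected component of size ≥ 2 (or has a self-loop).
The vertices on cycles are {B, C, D, E, F, H, I, J, O} — 9 in total.

9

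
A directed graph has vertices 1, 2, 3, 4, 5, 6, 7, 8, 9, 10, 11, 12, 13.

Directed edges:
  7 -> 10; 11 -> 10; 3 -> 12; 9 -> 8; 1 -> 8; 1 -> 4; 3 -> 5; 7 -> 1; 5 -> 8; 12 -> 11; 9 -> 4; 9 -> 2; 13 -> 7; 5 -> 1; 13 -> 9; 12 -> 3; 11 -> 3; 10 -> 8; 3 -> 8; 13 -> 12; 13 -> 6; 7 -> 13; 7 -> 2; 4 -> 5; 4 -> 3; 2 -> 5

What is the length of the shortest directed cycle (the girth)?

2

For each vertex v, BFS finds the shortest path from v back to v.
The shortest such closed walk is 13 → 7 → 13, length 2.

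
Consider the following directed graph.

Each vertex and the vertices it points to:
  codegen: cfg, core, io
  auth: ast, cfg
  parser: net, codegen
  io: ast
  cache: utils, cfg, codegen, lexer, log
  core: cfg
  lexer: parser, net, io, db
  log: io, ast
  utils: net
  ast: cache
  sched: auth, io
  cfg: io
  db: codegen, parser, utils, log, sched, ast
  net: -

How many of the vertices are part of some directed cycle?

A vertex is on a directed cycle iff it belongs to a strongly connected component of size ≥ 2 (or has a self-loop).
The vertices on cycles are {db, io, ast, cfg, log, auth, core, cache, lexer, sched, parser, codegen} — 12 in total.

12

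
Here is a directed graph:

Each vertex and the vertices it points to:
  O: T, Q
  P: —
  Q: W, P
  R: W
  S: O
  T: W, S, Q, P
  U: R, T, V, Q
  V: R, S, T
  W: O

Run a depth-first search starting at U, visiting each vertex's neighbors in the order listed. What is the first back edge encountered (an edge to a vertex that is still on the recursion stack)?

DFS from U (visiting each vertex's neighbors in the order listed); mark gray on enter, black on exit:
U gray
  R gray
    W gray
      O gray
        T gray
          T→W: W is gray → back edge
First back edge: T → W.

T->W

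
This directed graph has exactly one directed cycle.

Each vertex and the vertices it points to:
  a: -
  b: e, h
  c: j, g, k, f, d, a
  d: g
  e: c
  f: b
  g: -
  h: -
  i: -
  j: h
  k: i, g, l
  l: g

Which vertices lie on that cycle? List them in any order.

b, c, e, f

DFS with gray/black marking from e:
e gray
  c gray
    j gray
      h gray
      h black
    j black
    g gray
    g black
    k gray
      i gray
      i black
      k→g: g black — skip
      l gray
        l→g: g black — skip
      l black
    k black
    f gray
      b gray
        b→e: e is gray → back edge
Back edge closes the cycle e → c → f → b → e; its vertices are {b, c, e, f}.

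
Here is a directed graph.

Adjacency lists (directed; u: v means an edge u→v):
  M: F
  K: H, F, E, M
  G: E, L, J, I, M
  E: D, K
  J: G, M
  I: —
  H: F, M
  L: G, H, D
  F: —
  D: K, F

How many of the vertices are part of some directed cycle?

6

A vertex is on a directed cycle iff it belongs to a strongly connected component of size ≥ 2 (or has a self-loop).
The vertices on cycles are {D, E, G, J, K, L} — 6 in total.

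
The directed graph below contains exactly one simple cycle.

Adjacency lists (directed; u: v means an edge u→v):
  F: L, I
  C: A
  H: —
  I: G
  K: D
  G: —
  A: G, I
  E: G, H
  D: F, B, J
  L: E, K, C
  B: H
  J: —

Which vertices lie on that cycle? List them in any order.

D, F, K, L

DFS with gray/black marking from L:
L gray
  E gray
    G gray
    G black
    H gray
    H black
  E black
  K gray
    D gray
      F gray
        F→L: L is gray → back edge
Back edge closes the cycle L → K → D → F → L; its vertices are {D, F, K, L}.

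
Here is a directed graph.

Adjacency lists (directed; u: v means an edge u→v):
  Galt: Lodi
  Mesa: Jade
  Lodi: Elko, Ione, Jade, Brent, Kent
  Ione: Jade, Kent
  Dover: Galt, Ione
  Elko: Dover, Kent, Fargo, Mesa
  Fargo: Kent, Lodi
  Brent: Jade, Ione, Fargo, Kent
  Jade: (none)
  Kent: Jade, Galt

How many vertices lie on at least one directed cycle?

A vertex is on a directed cycle iff it belongs to a strongly connected component of size ≥ 2 (or has a self-loop).
The vertices on cycles are {Elko, Galt, Ione, Kent, Lodi, Brent, Dover, Fargo} — 8 in total.

8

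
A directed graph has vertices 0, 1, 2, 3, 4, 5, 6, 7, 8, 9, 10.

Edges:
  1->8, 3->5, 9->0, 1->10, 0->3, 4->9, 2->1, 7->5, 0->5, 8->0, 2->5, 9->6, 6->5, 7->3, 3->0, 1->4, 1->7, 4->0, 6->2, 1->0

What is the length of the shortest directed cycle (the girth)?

2

For each vertex v, BFS finds the shortest path from v back to v.
The shortest such closed walk is 3 → 0 → 3, length 2.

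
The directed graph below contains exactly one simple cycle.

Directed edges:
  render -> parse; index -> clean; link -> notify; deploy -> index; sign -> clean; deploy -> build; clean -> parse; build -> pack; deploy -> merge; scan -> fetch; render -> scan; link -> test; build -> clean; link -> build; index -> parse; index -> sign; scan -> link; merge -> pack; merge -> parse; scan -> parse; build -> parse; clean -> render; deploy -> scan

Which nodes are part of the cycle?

link, scan, build, clean, render

DFS with gray/black marking from scan:
scan gray
  fetch gray
  fetch black
  parse gray
  parse black
  link gray
    notify gray
    notify black
    test gray
    test black
    build gray
      build→parse: parse black — skip
      clean gray
        render gray
          render→scan: scan is gray → back edge
Back edge closes the cycle scan → link → build → clean → render → scan; its vertices are {link, scan, build, clean, render}.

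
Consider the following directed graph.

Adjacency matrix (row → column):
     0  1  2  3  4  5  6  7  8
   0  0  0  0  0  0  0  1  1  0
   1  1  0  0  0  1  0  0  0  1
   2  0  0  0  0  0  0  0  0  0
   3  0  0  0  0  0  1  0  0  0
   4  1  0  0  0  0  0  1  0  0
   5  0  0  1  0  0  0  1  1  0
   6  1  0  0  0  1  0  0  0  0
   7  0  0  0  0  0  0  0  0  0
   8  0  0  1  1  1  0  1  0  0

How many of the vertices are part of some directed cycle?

3

A vertex is on a directed cycle iff it belongs to a strongly connected component of size ≥ 2 (or has a self-loop).
The vertices on cycles are {0, 4, 6} — 3 in total.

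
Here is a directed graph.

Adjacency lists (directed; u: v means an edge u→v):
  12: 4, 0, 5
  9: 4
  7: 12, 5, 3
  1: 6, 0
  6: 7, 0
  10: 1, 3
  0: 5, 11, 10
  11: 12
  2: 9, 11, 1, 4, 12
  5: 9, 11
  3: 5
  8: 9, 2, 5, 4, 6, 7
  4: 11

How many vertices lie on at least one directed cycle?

11

A vertex is on a directed cycle iff it belongs to a strongly connected component of size ≥ 2 (or has a self-loop).
The vertices on cycles are {0, 1, 3, 4, 5, 6, 7, 9, 10, 11, 12} — 11 in total.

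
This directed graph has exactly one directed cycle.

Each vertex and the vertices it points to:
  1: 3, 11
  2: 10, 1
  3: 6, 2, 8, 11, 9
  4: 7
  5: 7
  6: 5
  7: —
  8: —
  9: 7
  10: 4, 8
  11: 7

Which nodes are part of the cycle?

DFS with gray/black marking from 2:
2 gray
  10 gray
    4 gray
      7 gray
      7 black
    4 black
    8 gray
    8 black
  10 black
  1 gray
    3 gray
      6 gray
        5 gray
          5→7: 7 black — skip
        5 black
      6 black
      3→2: 2 is gray → back edge
Back edge closes the cycle 2 → 1 → 3 → 2; its vertices are {1, 2, 3}.

1, 2, 3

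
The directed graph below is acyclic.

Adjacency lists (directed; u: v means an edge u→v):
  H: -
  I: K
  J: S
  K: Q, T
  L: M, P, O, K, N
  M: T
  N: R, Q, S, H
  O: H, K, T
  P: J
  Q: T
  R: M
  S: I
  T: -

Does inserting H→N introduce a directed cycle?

Adding H→N creates a cycle iff N can already reach H.
Path from N: N → H.
So N → … → H → N is a cycle.

Yes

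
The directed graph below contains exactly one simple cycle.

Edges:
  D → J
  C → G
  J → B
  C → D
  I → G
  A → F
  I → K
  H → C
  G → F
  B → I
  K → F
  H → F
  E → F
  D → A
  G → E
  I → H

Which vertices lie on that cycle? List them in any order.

B, C, D, H, I, J

DFS with gray/black marking from D:
D gray
  J gray
    B gray
      I gray
        G gray
          F gray
          F black
          E gray
            E→F: F black — skip
          E black
        G black
        K gray
          K→F: F black — skip
        K black
        H gray
          C gray
            C→D: D is gray → back edge
Back edge closes the cycle D → J → B → I → H → C → D; its vertices are {B, C, D, H, I, J}.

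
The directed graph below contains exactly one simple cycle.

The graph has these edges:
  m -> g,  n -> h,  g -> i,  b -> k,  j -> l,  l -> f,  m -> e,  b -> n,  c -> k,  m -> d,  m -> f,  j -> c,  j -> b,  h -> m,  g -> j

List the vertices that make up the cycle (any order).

b, g, h, j, m, n

DFS with gray/black marking from m:
m gray
  f gray
  f black
  g gray
    j gray
      c gray
        k gray
        k black
      c black
      l gray
        l→f: f black — skip
      l black
      b gray
        n gray
          h gray
            h→m: m is gray → back edge
Back edge closes the cycle m → g → j → b → n → h → m; its vertices are {b, g, h, j, m, n}.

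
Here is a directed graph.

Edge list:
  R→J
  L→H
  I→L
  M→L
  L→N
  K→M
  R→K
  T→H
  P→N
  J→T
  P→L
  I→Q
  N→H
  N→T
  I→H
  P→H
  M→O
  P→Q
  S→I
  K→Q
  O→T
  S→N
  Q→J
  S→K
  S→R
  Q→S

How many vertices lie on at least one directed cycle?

5

A vertex is on a directed cycle iff it belongs to a strongly connected component of size ≥ 2 (or has a self-loop).
The vertices on cycles are {I, K, Q, R, S} — 5 in total.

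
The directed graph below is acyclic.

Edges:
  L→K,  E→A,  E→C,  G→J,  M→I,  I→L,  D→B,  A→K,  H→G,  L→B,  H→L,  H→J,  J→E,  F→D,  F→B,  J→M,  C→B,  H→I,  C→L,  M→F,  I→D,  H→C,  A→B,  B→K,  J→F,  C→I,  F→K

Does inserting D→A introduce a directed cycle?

Adding D→A creates a cycle iff A can already reach D.
Explore from A: no path reaches D. The graph stays acyclic.

No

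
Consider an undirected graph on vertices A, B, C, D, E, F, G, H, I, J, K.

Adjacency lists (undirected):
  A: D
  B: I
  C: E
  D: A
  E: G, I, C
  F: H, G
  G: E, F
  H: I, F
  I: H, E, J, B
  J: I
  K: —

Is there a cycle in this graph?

DFS, tracking each vertex's parent; an edge to a visited non-parent vertex closes a cycle.
Start from E:
visit E (parent –)
  visit G (parent E)
    G–E: parent, skip
    visit F (parent G)
      visit H (parent F)
        visit I (parent H)
          I–H: parent, skip
          I–E: E visited and ≠ parent → cycle
Cycle: E – G – F – H – I – E.

Yes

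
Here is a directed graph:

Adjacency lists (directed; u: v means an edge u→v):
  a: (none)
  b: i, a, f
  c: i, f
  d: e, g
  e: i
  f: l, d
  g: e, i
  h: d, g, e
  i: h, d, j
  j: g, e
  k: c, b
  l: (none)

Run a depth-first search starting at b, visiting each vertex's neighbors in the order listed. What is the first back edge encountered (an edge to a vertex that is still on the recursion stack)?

e→i

DFS from b (visiting each vertex's neighbors in the order listed); mark gray on enter, black on exit:
b gray
  i gray
    h gray
      d gray
        e gray
          e→i: i is gray → back edge
First back edge: e → i.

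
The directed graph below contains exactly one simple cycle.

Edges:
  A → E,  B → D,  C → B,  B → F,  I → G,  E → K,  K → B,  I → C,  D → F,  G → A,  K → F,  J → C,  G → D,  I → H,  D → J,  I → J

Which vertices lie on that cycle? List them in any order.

DFS with gray/black marking from J:
J gray
  C gray
    B gray
      F gray
      F black
      D gray
        D→J: J is gray → back edge
Back edge closes the cycle J → C → B → D → J; its vertices are {B, C, D, J}.

B, C, D, J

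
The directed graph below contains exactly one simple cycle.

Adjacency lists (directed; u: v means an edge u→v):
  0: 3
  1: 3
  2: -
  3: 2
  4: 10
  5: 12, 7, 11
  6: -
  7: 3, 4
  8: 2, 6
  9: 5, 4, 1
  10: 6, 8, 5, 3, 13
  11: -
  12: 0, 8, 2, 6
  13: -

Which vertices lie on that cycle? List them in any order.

DFS with gray/black marking from 5:
5 gray
  12 gray
    0 gray
      3 gray
        2 gray
        2 black
      3 black
    0 black
    8 gray
      8→2: 2 black — skip
      6 gray
      6 black
    8 black
    12→2: 2 black — skip
    12→6: 6 black — skip
  12 black
  7 gray
    7→3: 3 black — skip
    4 gray
      10 gray
        10→6: 6 black — skip
        10→8: 8 black — skip
        10→5: 5 is gray → back edge
Back edge closes the cycle 5 → 7 → 4 → 10 → 5; its vertices are {4, 5, 7, 10}.

4, 5, 7, 10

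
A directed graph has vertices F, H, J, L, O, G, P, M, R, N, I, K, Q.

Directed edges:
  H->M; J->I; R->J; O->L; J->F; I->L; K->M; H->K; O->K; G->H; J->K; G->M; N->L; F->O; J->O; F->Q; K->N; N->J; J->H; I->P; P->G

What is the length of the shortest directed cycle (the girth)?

3

For each vertex v, BFS finds the shortest path from v back to v.
The shortest such closed walk is J → K → N → J, length 3.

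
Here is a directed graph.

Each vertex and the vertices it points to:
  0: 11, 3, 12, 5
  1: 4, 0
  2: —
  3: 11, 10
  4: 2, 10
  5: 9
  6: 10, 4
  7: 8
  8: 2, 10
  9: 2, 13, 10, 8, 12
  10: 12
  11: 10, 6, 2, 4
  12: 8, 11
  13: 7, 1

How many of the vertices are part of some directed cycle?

A vertex is on a directed cycle iff it belongs to a strongly connected component of size ≥ 2 (or has a self-loop).
The vertices on cycles are {0, 1, 4, 5, 6, 8, 9, 10, 11, 12, 13} — 11 in total.

11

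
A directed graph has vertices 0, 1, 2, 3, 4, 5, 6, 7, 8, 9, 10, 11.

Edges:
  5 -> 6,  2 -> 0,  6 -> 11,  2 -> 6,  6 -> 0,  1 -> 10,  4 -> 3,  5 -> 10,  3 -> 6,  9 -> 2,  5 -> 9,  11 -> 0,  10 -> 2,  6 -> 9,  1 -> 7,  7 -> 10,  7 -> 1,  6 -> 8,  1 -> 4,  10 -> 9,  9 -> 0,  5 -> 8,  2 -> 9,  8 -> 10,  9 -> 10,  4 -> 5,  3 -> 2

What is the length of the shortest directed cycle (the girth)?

For each vertex v, BFS finds the shortest path from v back to v.
The shortest such closed walk is 1 → 7 → 1, length 2.

2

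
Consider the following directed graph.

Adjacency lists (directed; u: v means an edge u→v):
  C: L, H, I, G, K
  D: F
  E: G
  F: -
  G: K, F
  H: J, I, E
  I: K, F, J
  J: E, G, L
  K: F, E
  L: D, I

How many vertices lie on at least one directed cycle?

6

A vertex is on a directed cycle iff it belongs to a strongly connected component of size ≥ 2 (or has a self-loop).
The vertices on cycles are {E, G, I, J, K, L} — 6 in total.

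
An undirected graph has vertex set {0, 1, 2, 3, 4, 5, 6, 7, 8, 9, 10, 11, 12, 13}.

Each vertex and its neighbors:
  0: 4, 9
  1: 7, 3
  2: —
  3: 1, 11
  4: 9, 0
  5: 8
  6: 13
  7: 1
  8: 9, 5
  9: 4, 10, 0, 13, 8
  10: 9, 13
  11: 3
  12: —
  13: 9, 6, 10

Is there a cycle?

Yes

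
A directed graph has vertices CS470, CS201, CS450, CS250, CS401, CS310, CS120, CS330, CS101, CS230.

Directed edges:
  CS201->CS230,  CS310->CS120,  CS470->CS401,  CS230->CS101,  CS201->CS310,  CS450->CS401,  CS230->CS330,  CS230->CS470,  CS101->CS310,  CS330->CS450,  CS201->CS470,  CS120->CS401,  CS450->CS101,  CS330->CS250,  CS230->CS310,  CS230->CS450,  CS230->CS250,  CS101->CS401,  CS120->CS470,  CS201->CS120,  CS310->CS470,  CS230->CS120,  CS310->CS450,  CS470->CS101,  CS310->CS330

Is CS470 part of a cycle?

Yes

CS470 is on a cycle iff CS470 can reach itself via ≥1 edge.
CS470 → CS101 → CS310 → CS470 — yes.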